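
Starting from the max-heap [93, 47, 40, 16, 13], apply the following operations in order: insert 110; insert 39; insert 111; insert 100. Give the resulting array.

[111, 110, 93, 100, 13, 40, 39, 16, 47]

insert 110:
  append 110 at index 5 → [93, 47, 40, 16, 13, 110]
  110 > parent 40 at index 2, swap → [93, 47, 110, 16, 13, 40]
  110 > parent 93 at index 0, swap → [110, 47, 93, 16, 13, 40]
insert 39:
  append 39 at index 6 → [110, 47, 93, 16, 13, 40, 39] (no swap needed)
insert 111:
  append 111 at index 7 → [110, 47, 93, 16, 13, 40, 39, 111]
  111 > parent 16 at index 3, swap → [110, 47, 93, 111, 13, 40, 39, 16]
  111 > parent 47 at index 1, swap → [110, 111, 93, 47, 13, 40, 39, 16]
  111 > parent 110 at index 0, swap → [111, 110, 93, 47, 13, 40, 39, 16]
insert 100:
  append 100 at index 8 → [111, 110, 93, 47, 13, 40, 39, 16, 100]
  100 > parent 47 at index 3, swap → [111, 110, 93, 100, 13, 40, 39, 16, 47]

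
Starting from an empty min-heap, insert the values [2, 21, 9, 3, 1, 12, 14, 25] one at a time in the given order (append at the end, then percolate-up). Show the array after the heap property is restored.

Insert 2:
  append 2 at index 0 → [2] (no swap needed)
Insert 21:
  append 21 at index 1 → [2, 21] (no swap needed)
Insert 9:
  append 9 at index 2 → [2, 21, 9] (no swap needed)
Insert 3:
  append 3 at index 3 → [2, 21, 9, 3]
  3 < parent 21 at index 1, swap → [2, 3, 9, 21]
Insert 1:
  append 1 at index 4 → [2, 3, 9, 21, 1]
  1 < parent 3 at index 1, swap → [2, 1, 9, 21, 3]
  1 < parent 2 at index 0, swap → [1, 2, 9, 21, 3]
Insert 12:
  append 12 at index 5 → [1, 2, 9, 21, 3, 12] (no swap needed)
Insert 14:
  append 14 at index 6 → [1, 2, 9, 21, 3, 12, 14] (no swap needed)
Insert 25:
  append 25 at index 7 → [1, 2, 9, 21, 3, 12, 14, 25] (no swap needed)

[1, 2, 9, 21, 3, 12, 14, 25]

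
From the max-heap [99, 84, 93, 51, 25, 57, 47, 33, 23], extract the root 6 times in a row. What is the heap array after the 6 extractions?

[33, 23, 25]

extract-max #1 returns 99:
  remove root 99; move last element 23 to root → [23, 84, 93, 51, 25, 57, 47, 33]
  23 vs larger child 93 at index 2, swap → [93, 84, 23, 51, 25, 57, 47, 33]
  23 vs larger child 57 at index 5, swap → [93, 84, 57, 51, 25, 23, 47, 33]
extract-max #2 returns 93:
  remove root 93; move last element 33 to root → [33, 84, 57, 51, 25, 23, 47]
  33 vs larger child 84 at index 1, swap → [84, 33, 57, 51, 25, 23, 47]
  33 vs larger child 51 at index 3, swap → [84, 51, 57, 33, 25, 23, 47]
extract-max #3 returns 84:
  remove root 84; move last element 47 to root → [47, 51, 57, 33, 25, 23]
  47 vs larger child 57 at index 2, swap → [57, 51, 47, 33, 25, 23]
extract-max #4 returns 57:
  remove root 57; move last element 23 to root → [23, 51, 47, 33, 25]
  23 vs larger child 51 at index 1, swap → [51, 23, 47, 33, 25]
  23 vs larger child 33 at index 3, swap → [51, 33, 47, 23, 25]
extract-max #5 returns 51:
  remove root 51; move last element 25 to root → [25, 33, 47, 23]
  25 vs larger child 47 at index 2, swap → [47, 33, 25, 23]
extract-max #6 returns 47:
  remove root 47; move last element 23 to root → [23, 33, 25]
  23 vs larger child 33 at index 1, swap → [33, 23, 25]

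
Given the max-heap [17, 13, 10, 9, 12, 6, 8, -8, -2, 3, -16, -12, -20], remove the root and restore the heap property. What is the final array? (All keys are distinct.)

[13, 12, 10, 9, 3, 6, 8, -8, -2, -20, -16, -12]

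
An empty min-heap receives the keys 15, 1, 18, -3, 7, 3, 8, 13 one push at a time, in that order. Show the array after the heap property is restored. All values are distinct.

[-3, 1, 3, 13, 7, 18, 8, 15]

Insert 15:
  append 15 at index 0 → [15] (no swap needed)
Insert 1:
  append 1 at index 1 → [15, 1]
  1 < parent 15 at index 0, swap → [1, 15]
Insert 18:
  append 18 at index 2 → [1, 15, 18] (no swap needed)
Insert -3:
  append -3 at index 3 → [1, 15, 18, -3]
  -3 < parent 15 at index 1, swap → [1, -3, 18, 15]
  -3 < parent 1 at index 0, swap → [-3, 1, 18, 15]
Insert 7:
  append 7 at index 4 → [-3, 1, 18, 15, 7] (no swap needed)
Insert 3:
  append 3 at index 5 → [-3, 1, 18, 15, 7, 3]
  3 < parent 18 at index 2, swap → [-3, 1, 3, 15, 7, 18]
Insert 8:
  append 8 at index 6 → [-3, 1, 3, 15, 7, 18, 8] (no swap needed)
Insert 13:
  append 13 at index 7 → [-3, 1, 3, 15, 7, 18, 8, 13]
  13 < parent 15 at index 3, swap → [-3, 1, 3, 13, 7, 18, 8, 15]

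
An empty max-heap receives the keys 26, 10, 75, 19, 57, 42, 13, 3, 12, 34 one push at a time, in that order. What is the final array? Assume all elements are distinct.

[75, 57, 42, 12, 34, 26, 13, 3, 10, 19]

Insert 26:
  append 26 at index 0 → [26] (no swap needed)
Insert 10:
  append 10 at index 1 → [26, 10] (no swap needed)
Insert 75:
  append 75 at index 2 → [26, 10, 75]
  75 > parent 26 at index 0, swap → [75, 10, 26]
Insert 19:
  append 19 at index 3 → [75, 10, 26, 19]
  19 > parent 10 at index 1, swap → [75, 19, 26, 10]
Insert 57:
  append 57 at index 4 → [75, 19, 26, 10, 57]
  57 > parent 19 at index 1, swap → [75, 57, 26, 10, 19]
Insert 42:
  append 42 at index 5 → [75, 57, 26, 10, 19, 42]
  42 > parent 26 at index 2, swap → [75, 57, 42, 10, 19, 26]
Insert 13:
  append 13 at index 6 → [75, 57, 42, 10, 19, 26, 13] (no swap needed)
Insert 3:
  append 3 at index 7 → [75, 57, 42, 10, 19, 26, 13, 3] (no swap needed)
Insert 12:
  append 12 at index 8 → [75, 57, 42, 10, 19, 26, 13, 3, 12]
  12 > parent 10 at index 3, swap → [75, 57, 42, 12, 19, 26, 13, 3, 10]
Insert 34:
  append 34 at index 9 → [75, 57, 42, 12, 19, 26, 13, 3, 10, 34]
  34 > parent 19 at index 4, swap → [75, 57, 42, 12, 34, 26, 13, 3, 10, 19]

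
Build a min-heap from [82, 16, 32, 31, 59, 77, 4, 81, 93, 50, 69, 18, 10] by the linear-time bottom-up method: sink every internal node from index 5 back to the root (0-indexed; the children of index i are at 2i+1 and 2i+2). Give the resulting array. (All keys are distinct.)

[4, 16, 10, 31, 50, 18, 32, 81, 93, 59, 69, 82, 77]

sift down from index 5:
  77 vs smaller child 10 at index 12, swap → [82, 16, 32, 31, 59, 10, 4, 81, 93, 50, 69, 18, 77]
sift down from index 4:
  59 vs smaller child 50 at index 9, swap → [82, 16, 32, 31, 50, 10, 4, 81, 93, 59, 69, 18, 77]
sift down from index 3: already satisfies heap property
sift down from index 2:
  32 vs smaller child 4 at index 6, swap → [82, 16, 4, 31, 50, 10, 32, 81, 93, 59, 69, 18, 77]
sift down from index 1: already satisfies heap property
sift down from index 0:
  82 vs smaller child 4 at index 2, swap → [4, 16, 82, 31, 50, 10, 32, 81, 93, 59, 69, 18, 77]
  82 vs smaller child 10 at index 5, swap → [4, 16, 10, 31, 50, 82, 32, 81, 93, 59, 69, 18, 77]
  82 vs smaller child 18 at index 11, swap → [4, 16, 10, 31, 50, 18, 32, 81, 93, 59, 69, 82, 77]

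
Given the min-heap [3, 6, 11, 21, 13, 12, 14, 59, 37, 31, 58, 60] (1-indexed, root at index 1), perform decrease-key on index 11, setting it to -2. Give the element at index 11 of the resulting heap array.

13

set index 11 from 58 to -2 → [3, 6, 11, 21, 13, 12, 14, 59, 37, 31, -2, 60]
-2 < parent 13 at index 5, swap → [3, 6, 11, 21, -2, 12, 14, 59, 37, 31, 13, 60]
-2 < parent 6 at index 2, swap → [3, -2, 11, 21, 6, 12, 14, 59, 37, 31, 13, 60]
-2 < parent 3 at index 1, swap → [-2, 3, 11, 21, 6, 12, 14, 59, 37, 31, 13, 60]
resulting array: [-2, 3, 11, 21, 6, 12, 14, 59, 37, 31, 13, 60]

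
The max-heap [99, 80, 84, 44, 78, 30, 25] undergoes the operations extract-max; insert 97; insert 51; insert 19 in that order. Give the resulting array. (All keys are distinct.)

extract-max → returns 99:
  remove root 99; move last element 25 to root → [25, 80, 84, 44, 78, 30]
  25 vs larger child 84 at index 2, swap → [84, 80, 25, 44, 78, 30]
  25 vs only child 30 at index 5, swap → [84, 80, 30, 44, 78, 25]
insert 97:
  append 97 at index 6 → [84, 80, 30, 44, 78, 25, 97]
  97 > parent 30 at index 2, swap → [84, 80, 97, 44, 78, 25, 30]
  97 > parent 84 at index 0, swap → [97, 80, 84, 44, 78, 25, 30]
insert 51:
  append 51 at index 7 → [97, 80, 84, 44, 78, 25, 30, 51]
  51 > parent 44 at index 3, swap → [97, 80, 84, 51, 78, 25, 30, 44]
insert 19:
  append 19 at index 8 → [97, 80, 84, 51, 78, 25, 30, 44, 19] (no swap needed)

[97, 80, 84, 51, 78, 25, 30, 44, 19]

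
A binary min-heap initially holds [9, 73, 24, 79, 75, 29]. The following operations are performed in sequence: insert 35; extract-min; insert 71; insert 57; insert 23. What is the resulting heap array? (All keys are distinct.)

[23, 24, 29, 57, 75, 35, 71, 79, 73]

insert 35:
  append 35 at index 6 → [9, 73, 24, 79, 75, 29, 35] (no swap needed)
extract-min → returns 9:
  remove root 9; move last element 35 to root → [35, 73, 24, 79, 75, 29]
  35 vs smaller child 24 at index 2, swap → [24, 73, 35, 79, 75, 29]
  35 vs only child 29 at index 5, swap → [24, 73, 29, 79, 75, 35]
insert 71:
  append 71 at index 6 → [24, 73, 29, 79, 75, 35, 71] (no swap needed)
insert 57:
  append 57 at index 7 → [24, 73, 29, 79, 75, 35, 71, 57]
  57 < parent 79 at index 3, swap → [24, 73, 29, 57, 75, 35, 71, 79]
  57 < parent 73 at index 1, swap → [24, 57, 29, 73, 75, 35, 71, 79]
insert 23:
  append 23 at index 8 → [24, 57, 29, 73, 75, 35, 71, 79, 23]
  23 < parent 73 at index 3, swap → [24, 57, 29, 23, 75, 35, 71, 79, 73]
  23 < parent 57 at index 1, swap → [24, 23, 29, 57, 75, 35, 71, 79, 73]
  23 < parent 24 at index 0, swap → [23, 24, 29, 57, 75, 35, 71, 79, 73]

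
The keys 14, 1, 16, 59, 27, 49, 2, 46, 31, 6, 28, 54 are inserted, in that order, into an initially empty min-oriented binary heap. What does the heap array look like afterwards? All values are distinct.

[1, 6, 2, 31, 14, 49, 16, 59, 46, 27, 28, 54]

Insert 14:
  append 14 at index 0 → [14] (no swap needed)
Insert 1:
  append 1 at index 1 → [14, 1]
  1 < parent 14 at index 0, swap → [1, 14]
Insert 16:
  append 16 at index 2 → [1, 14, 16] (no swap needed)
Insert 59:
  append 59 at index 3 → [1, 14, 16, 59] (no swap needed)
Insert 27:
  append 27 at index 4 → [1, 14, 16, 59, 27] (no swap needed)
Insert 49:
  append 49 at index 5 → [1, 14, 16, 59, 27, 49] (no swap needed)
Insert 2:
  append 2 at index 6 → [1, 14, 16, 59, 27, 49, 2]
  2 < parent 16 at index 2, swap → [1, 14, 2, 59, 27, 49, 16]
Insert 46:
  append 46 at index 7 → [1, 14, 2, 59, 27, 49, 16, 46]
  46 < parent 59 at index 3, swap → [1, 14, 2, 46, 27, 49, 16, 59]
Insert 31:
  append 31 at index 8 → [1, 14, 2, 46, 27, 49, 16, 59, 31]
  31 < parent 46 at index 3, swap → [1, 14, 2, 31, 27, 49, 16, 59, 46]
Insert 6:
  append 6 at index 9 → [1, 14, 2, 31, 27, 49, 16, 59, 46, 6]
  6 < parent 27 at index 4, swap → [1, 14, 2, 31, 6, 49, 16, 59, 46, 27]
  6 < parent 14 at index 1, swap → [1, 6, 2, 31, 14, 49, 16, 59, 46, 27]
Insert 28:
  append 28 at index 10 → [1, 6, 2, 31, 14, 49, 16, 59, 46, 27, 28] (no swap needed)
Insert 54:
  append 54 at index 11 → [1, 6, 2, 31, 14, 49, 16, 59, 46, 27, 28, 54] (no swap needed)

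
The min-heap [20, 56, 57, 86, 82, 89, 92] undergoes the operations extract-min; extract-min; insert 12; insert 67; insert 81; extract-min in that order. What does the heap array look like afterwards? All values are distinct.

extract-min → returns 20:
  remove root 20; move last element 92 to root → [92, 56, 57, 86, 82, 89]
  92 vs smaller child 56 at index 1, swap → [56, 92, 57, 86, 82, 89]
  92 vs smaller child 82 at index 4, swap → [56, 82, 57, 86, 92, 89]
extract-min → returns 56:
  remove root 56; move last element 89 to root → [89, 82, 57, 86, 92]
  89 vs smaller child 57 at index 2, swap → [57, 82, 89, 86, 92]
insert 12:
  append 12 at index 5 → [57, 82, 89, 86, 92, 12]
  12 < parent 89 at index 2, swap → [57, 82, 12, 86, 92, 89]
  12 < parent 57 at index 0, swap → [12, 82, 57, 86, 92, 89]
insert 67:
  append 67 at index 6 → [12, 82, 57, 86, 92, 89, 67] (no swap needed)
insert 81:
  append 81 at index 7 → [12, 82, 57, 86, 92, 89, 67, 81]
  81 < parent 86 at index 3, swap → [12, 82, 57, 81, 92, 89, 67, 86]
  81 < parent 82 at index 1, swap → [12, 81, 57, 82, 92, 89, 67, 86]
extract-min → returns 12:
  remove root 12; move last element 86 to root → [86, 81, 57, 82, 92, 89, 67]
  86 vs smaller child 57 at index 2, swap → [57, 81, 86, 82, 92, 89, 67]
  86 vs smaller child 67 at index 6, swap → [57, 81, 67, 82, 92, 89, 86]

[57, 81, 67, 82, 92, 89, 86]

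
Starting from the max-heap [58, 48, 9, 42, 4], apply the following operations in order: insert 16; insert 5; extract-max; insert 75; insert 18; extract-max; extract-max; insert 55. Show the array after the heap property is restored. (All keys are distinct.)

insert 16:
  append 16 at index 5 → [58, 48, 9, 42, 4, 16]
  16 > parent 9 at index 2, swap → [58, 48, 16, 42, 4, 9]
insert 5:
  append 5 at index 6 → [58, 48, 16, 42, 4, 9, 5] (no swap needed)
extract-max → returns 58:
  remove root 58; move last element 5 to root → [5, 48, 16, 42, 4, 9]
  5 vs larger child 48 at index 1, swap → [48, 5, 16, 42, 4, 9]
  5 vs larger child 42 at index 3, swap → [48, 42, 16, 5, 4, 9]
insert 75:
  append 75 at index 6 → [48, 42, 16, 5, 4, 9, 75]
  75 > parent 16 at index 2, swap → [48, 42, 75, 5, 4, 9, 16]
  75 > parent 48 at index 0, swap → [75, 42, 48, 5, 4, 9, 16]
insert 18:
  append 18 at index 7 → [75, 42, 48, 5, 4, 9, 16, 18]
  18 > parent 5 at index 3, swap → [75, 42, 48, 18, 4, 9, 16, 5]
extract-max → returns 75:
  remove root 75; move last element 5 to root → [5, 42, 48, 18, 4, 9, 16]
  5 vs larger child 48 at index 2, swap → [48, 42, 5, 18, 4, 9, 16]
  5 vs larger child 16 at index 6, swap → [48, 42, 16, 18, 4, 9, 5]
extract-max → returns 48:
  remove root 48; move last element 5 to root → [5, 42, 16, 18, 4, 9]
  5 vs larger child 42 at index 1, swap → [42, 5, 16, 18, 4, 9]
  5 vs larger child 18 at index 3, swap → [42, 18, 16, 5, 4, 9]
insert 55:
  append 55 at index 6 → [42, 18, 16, 5, 4, 9, 55]
  55 > parent 16 at index 2, swap → [42, 18, 55, 5, 4, 9, 16]
  55 > parent 42 at index 0, swap → [55, 18, 42, 5, 4, 9, 16]

[55, 18, 42, 5, 4, 9, 16]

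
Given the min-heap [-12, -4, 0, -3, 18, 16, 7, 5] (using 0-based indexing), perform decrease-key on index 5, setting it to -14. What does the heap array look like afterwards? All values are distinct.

[-14, -4, -12, -3, 18, 0, 7, 5]

set index 5 from 16 to -14 → [-12, -4, 0, -3, 18, -14, 7, 5]
-14 < parent 0 at index 2, swap → [-12, -4, -14, -3, 18, 0, 7, 5]
-14 < parent -12 at index 0, swap → [-14, -4, -12, -3, 18, 0, 7, 5]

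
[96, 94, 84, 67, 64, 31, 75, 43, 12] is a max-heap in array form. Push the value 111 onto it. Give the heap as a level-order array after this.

append 111 at index 9 → [96, 94, 84, 67, 64, 31, 75, 43, 12, 111]
111 > parent 64 at index 4, swap → [96, 94, 84, 67, 111, 31, 75, 43, 12, 64]
111 > parent 94 at index 1, swap → [96, 111, 84, 67, 94, 31, 75, 43, 12, 64]
111 > parent 96 at index 0, swap → [111, 96, 84, 67, 94, 31, 75, 43, 12, 64]

[111, 96, 84, 67, 94, 31, 75, 43, 12, 64]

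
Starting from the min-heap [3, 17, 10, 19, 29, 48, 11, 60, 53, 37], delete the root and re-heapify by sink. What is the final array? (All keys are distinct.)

remove root 3; move last element 37 to root → [37, 17, 10, 19, 29, 48, 11, 60, 53]
37 vs smaller child 10 at index 2, swap → [10, 17, 37, 19, 29, 48, 11, 60, 53]
37 vs smaller child 11 at index 6, swap → [10, 17, 11, 19, 29, 48, 37, 60, 53]

[10, 17, 11, 19, 29, 48, 37, 60, 53]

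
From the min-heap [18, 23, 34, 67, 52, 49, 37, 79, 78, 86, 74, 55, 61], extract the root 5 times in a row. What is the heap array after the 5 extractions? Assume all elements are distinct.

extract-min #1 returns 18:
  remove root 18; move last element 61 to root → [61, 23, 34, 67, 52, 49, 37, 79, 78, 86, 74, 55]
  61 vs smaller child 23 at index 1, swap → [23, 61, 34, 67, 52, 49, 37, 79, 78, 86, 74, 55]
  61 vs smaller child 52 at index 4, swap → [23, 52, 34, 67, 61, 49, 37, 79, 78, 86, 74, 55]
extract-min #2 returns 23:
  remove root 23; move last element 55 to root → [55, 52, 34, 67, 61, 49, 37, 79, 78, 86, 74]
  55 vs smaller child 34 at index 2, swap → [34, 52, 55, 67, 61, 49, 37, 79, 78, 86, 74]
  55 vs smaller child 37 at index 6, swap → [34, 52, 37, 67, 61, 49, 55, 79, 78, 86, 74]
extract-min #3 returns 34:
  remove root 34; move last element 74 to root → [74, 52, 37, 67, 61, 49, 55, 79, 78, 86]
  74 vs smaller child 37 at index 2, swap → [37, 52, 74, 67, 61, 49, 55, 79, 78, 86]
  74 vs smaller child 49 at index 5, swap → [37, 52, 49, 67, 61, 74, 55, 79, 78, 86]
extract-min #4 returns 37:
  remove root 37; move last element 86 to root → [86, 52, 49, 67, 61, 74, 55, 79, 78]
  86 vs smaller child 49 at index 2, swap → [49, 52, 86, 67, 61, 74, 55, 79, 78]
  86 vs smaller child 55 at index 6, swap → [49, 52, 55, 67, 61, 74, 86, 79, 78]
extract-min #5 returns 49:
  remove root 49; move last element 78 to root → [78, 52, 55, 67, 61, 74, 86, 79]
  78 vs smaller child 52 at index 1, swap → [52, 78, 55, 67, 61, 74, 86, 79]
  78 vs smaller child 61 at index 4, swap → [52, 61, 55, 67, 78, 74, 86, 79]

[52, 61, 55, 67, 78, 74, 86, 79]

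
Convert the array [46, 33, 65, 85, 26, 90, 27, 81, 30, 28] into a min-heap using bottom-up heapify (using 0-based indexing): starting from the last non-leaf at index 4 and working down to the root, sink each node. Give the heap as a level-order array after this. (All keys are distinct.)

[26, 28, 27, 30, 33, 90, 65, 81, 85, 46]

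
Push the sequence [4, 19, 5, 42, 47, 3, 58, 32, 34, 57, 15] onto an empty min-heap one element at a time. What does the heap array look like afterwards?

[3, 15, 4, 32, 19, 5, 58, 42, 34, 57, 47]

Insert 4:
  append 4 at index 0 → [4] (no swap needed)
Insert 19:
  append 19 at index 1 → [4, 19] (no swap needed)
Insert 5:
  append 5 at index 2 → [4, 19, 5] (no swap needed)
Insert 42:
  append 42 at index 3 → [4, 19, 5, 42] (no swap needed)
Insert 47:
  append 47 at index 4 → [4, 19, 5, 42, 47] (no swap needed)
Insert 3:
  append 3 at index 5 → [4, 19, 5, 42, 47, 3]
  3 < parent 5 at index 2, swap → [4, 19, 3, 42, 47, 5]
  3 < parent 4 at index 0, swap → [3, 19, 4, 42, 47, 5]
Insert 58:
  append 58 at index 6 → [3, 19, 4, 42, 47, 5, 58] (no swap needed)
Insert 32:
  append 32 at index 7 → [3, 19, 4, 42, 47, 5, 58, 32]
  32 < parent 42 at index 3, swap → [3, 19, 4, 32, 47, 5, 58, 42]
Insert 34:
  append 34 at index 8 → [3, 19, 4, 32, 47, 5, 58, 42, 34] (no swap needed)
Insert 57:
  append 57 at index 9 → [3, 19, 4, 32, 47, 5, 58, 42, 34, 57] (no swap needed)
Insert 15:
  append 15 at index 10 → [3, 19, 4, 32, 47, 5, 58, 42, 34, 57, 15]
  15 < parent 47 at index 4, swap → [3, 19, 4, 32, 15, 5, 58, 42, 34, 57, 47]
  15 < parent 19 at index 1, swap → [3, 15, 4, 32, 19, 5, 58, 42, 34, 57, 47]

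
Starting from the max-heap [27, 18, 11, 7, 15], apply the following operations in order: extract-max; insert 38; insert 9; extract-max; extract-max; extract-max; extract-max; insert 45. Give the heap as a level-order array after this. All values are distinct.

extract-max → returns 27:
  remove root 27; move last element 15 to root → [15, 18, 11, 7]
  15 vs larger child 18 at index 1, swap → [18, 15, 11, 7]
insert 38:
  append 38 at index 4 → [18, 15, 11, 7, 38]
  38 > parent 15 at index 1, swap → [18, 38, 11, 7, 15]
  38 > parent 18 at index 0, swap → [38, 18, 11, 7, 15]
insert 9:
  append 9 at index 5 → [38, 18, 11, 7, 15, 9] (no swap needed)
extract-max → returns 38:
  remove root 38; move last element 9 to root → [9, 18, 11, 7, 15]
  9 vs larger child 18 at index 1, swap → [18, 9, 11, 7, 15]
  9 vs larger child 15 at index 4, swap → [18, 15, 11, 7, 9]
extract-max → returns 18:
  remove root 18; move last element 9 to root → [9, 15, 11, 7]
  9 vs larger child 15 at index 1, swap → [15, 9, 11, 7]
extract-max → returns 15:
  remove root 15; move last element 7 to root → [7, 9, 11]
  7 vs larger child 11 at index 2, swap → [11, 9, 7]
extract-max → returns 11:
  remove root 11; move last element 7 to root → [7, 9]
  7 vs only child 9 at index 1, swap → [9, 7]
insert 45:
  append 45 at index 2 → [9, 7, 45]
  45 > parent 9 at index 0, swap → [45, 7, 9]

[45, 7, 9]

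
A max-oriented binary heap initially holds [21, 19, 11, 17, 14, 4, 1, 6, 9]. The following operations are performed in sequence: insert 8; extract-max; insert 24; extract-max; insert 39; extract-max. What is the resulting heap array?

insert 8:
  append 8 at index 9 → [21, 19, 11, 17, 14, 4, 1, 6, 9, 8] (no swap needed)
extract-max → returns 21:
  remove root 21; move last element 8 to root → [8, 19, 11, 17, 14, 4, 1, 6, 9]
  8 vs larger child 19 at index 1, swap → [19, 8, 11, 17, 14, 4, 1, 6, 9]
  8 vs larger child 17 at index 3, swap → [19, 17, 11, 8, 14, 4, 1, 6, 9]
  8 vs larger child 9 at index 8, swap → [19, 17, 11, 9, 14, 4, 1, 6, 8]
insert 24:
  append 24 at index 9 → [19, 17, 11, 9, 14, 4, 1, 6, 8, 24]
  24 > parent 14 at index 4, swap → [19, 17, 11, 9, 24, 4, 1, 6, 8, 14]
  24 > parent 17 at index 1, swap → [19, 24, 11, 9, 17, 4, 1, 6, 8, 14]
  24 > parent 19 at index 0, swap → [24, 19, 11, 9, 17, 4, 1, 6, 8, 14]
extract-max → returns 24:
  remove root 24; move last element 14 to root → [14, 19, 11, 9, 17, 4, 1, 6, 8]
  14 vs larger child 19 at index 1, swap → [19, 14, 11, 9, 17, 4, 1, 6, 8]
  14 vs larger child 17 at index 4, swap → [19, 17, 11, 9, 14, 4, 1, 6, 8]
insert 39:
  append 39 at index 9 → [19, 17, 11, 9, 14, 4, 1, 6, 8, 39]
  39 > parent 14 at index 4, swap → [19, 17, 11, 9, 39, 4, 1, 6, 8, 14]
  39 > parent 17 at index 1, swap → [19, 39, 11, 9, 17, 4, 1, 6, 8, 14]
  39 > parent 19 at index 0, swap → [39, 19, 11, 9, 17, 4, 1, 6, 8, 14]
extract-max → returns 39:
  remove root 39; move last element 14 to root → [14, 19, 11, 9, 17, 4, 1, 6, 8]
  14 vs larger child 19 at index 1, swap → [19, 14, 11, 9, 17, 4, 1, 6, 8]
  14 vs larger child 17 at index 4, swap → [19, 17, 11, 9, 14, 4, 1, 6, 8]

[19, 17, 11, 9, 14, 4, 1, 6, 8]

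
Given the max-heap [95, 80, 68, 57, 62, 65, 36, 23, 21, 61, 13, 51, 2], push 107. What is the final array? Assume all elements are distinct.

[107, 80, 95, 57, 62, 65, 68, 23, 21, 61, 13, 51, 2, 36]

append 107 at index 13 → [95, 80, 68, 57, 62, 65, 36, 23, 21, 61, 13, 51, 2, 107]
107 > parent 36 at index 6, swap → [95, 80, 68, 57, 62, 65, 107, 23, 21, 61, 13, 51, 2, 36]
107 > parent 68 at index 2, swap → [95, 80, 107, 57, 62, 65, 68, 23, 21, 61, 13, 51, 2, 36]
107 > parent 95 at index 0, swap → [107, 80, 95, 57, 62, 65, 68, 23, 21, 61, 13, 51, 2, 36]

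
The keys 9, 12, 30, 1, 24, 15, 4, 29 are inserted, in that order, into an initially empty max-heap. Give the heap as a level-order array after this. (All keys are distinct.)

Insert 9:
  append 9 at index 0 → [9] (no swap needed)
Insert 12:
  append 12 at index 1 → [9, 12]
  12 > parent 9 at index 0, swap → [12, 9]
Insert 30:
  append 30 at index 2 → [12, 9, 30]
  30 > parent 12 at index 0, swap → [30, 9, 12]
Insert 1:
  append 1 at index 3 → [30, 9, 12, 1] (no swap needed)
Insert 24:
  append 24 at index 4 → [30, 9, 12, 1, 24]
  24 > parent 9 at index 1, swap → [30, 24, 12, 1, 9]
Insert 15:
  append 15 at index 5 → [30, 24, 12, 1, 9, 15]
  15 > parent 12 at index 2, swap → [30, 24, 15, 1, 9, 12]
Insert 4:
  append 4 at index 6 → [30, 24, 15, 1, 9, 12, 4] (no swap needed)
Insert 29:
  append 29 at index 7 → [30, 24, 15, 1, 9, 12, 4, 29]
  29 > parent 1 at index 3, swap → [30, 24, 15, 29, 9, 12, 4, 1]
  29 > parent 24 at index 1, swap → [30, 29, 15, 24, 9, 12, 4, 1]

[30, 29, 15, 24, 9, 12, 4, 1]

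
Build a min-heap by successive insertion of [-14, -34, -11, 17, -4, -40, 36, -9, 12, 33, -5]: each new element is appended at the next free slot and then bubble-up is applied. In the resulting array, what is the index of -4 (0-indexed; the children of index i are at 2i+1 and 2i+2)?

Insert -14:
  append -14 at index 0 → [-14] (no swap needed)
Insert -34:
  append -34 at index 1 → [-14, -34]
  -34 < parent -14 at index 0, swap → [-34, -14]
Insert -11:
  append -11 at index 2 → [-34, -14, -11] (no swap needed)
Insert 17:
  append 17 at index 3 → [-34, -14, -11, 17] (no swap needed)
Insert -4:
  append -4 at index 4 → [-34, -14, -11, 17, -4] (no swap needed)
Insert -40:
  append -40 at index 5 → [-34, -14, -11, 17, -4, -40]
  -40 < parent -11 at index 2, swap → [-34, -14, -40, 17, -4, -11]
  -40 < parent -34 at index 0, swap → [-40, -14, -34, 17, -4, -11]
Insert 36:
  append 36 at index 6 → [-40, -14, -34, 17, -4, -11, 36] (no swap needed)
Insert -9:
  append -9 at index 7 → [-40, -14, -34, 17, -4, -11, 36, -9]
  -9 < parent 17 at index 3, swap → [-40, -14, -34, -9, -4, -11, 36, 17]
Insert 12:
  append 12 at index 8 → [-40, -14, -34, -9, -4, -11, 36, 17, 12] (no swap needed)
Insert 33:
  append 33 at index 9 → [-40, -14, -34, -9, -4, -11, 36, 17, 12, 33] (no swap needed)
Insert -5:
  append -5 at index 10 → [-40, -14, -34, -9, -4, -11, 36, 17, 12, 33, -5]
  -5 < parent -4 at index 4, swap → [-40, -14, -34, -9, -5, -11, 36, 17, 12, 33, -4]
resulting array: [-40, -14, -34, -9, -5, -11, 36, 17, 12, 33, -4]

10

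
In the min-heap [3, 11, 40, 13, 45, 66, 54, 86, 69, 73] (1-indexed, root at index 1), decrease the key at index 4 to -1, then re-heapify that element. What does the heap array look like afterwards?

set index 4 from 13 to -1 → [3, 11, 40, -1, 45, 66, 54, 86, 69, 73]
-1 < parent 11 at index 2, swap → [3, -1, 40, 11, 45, 66, 54, 86, 69, 73]
-1 < parent 3 at index 1, swap → [-1, 3, 40, 11, 45, 66, 54, 86, 69, 73]

[-1, 3, 40, 11, 45, 66, 54, 86, 69, 73]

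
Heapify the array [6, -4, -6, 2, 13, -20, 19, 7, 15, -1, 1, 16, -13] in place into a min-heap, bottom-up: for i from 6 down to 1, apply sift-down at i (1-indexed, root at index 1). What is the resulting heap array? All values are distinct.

sift down from index 6: already satisfies heap property
sift down from index 5:
  13 vs smaller child -1 at index 10, swap → [6, -4, -6, 2, -1, -20, 19, 7, 15, 13, 1, 16, -13]
sift down from index 4: already satisfies heap property
sift down from index 3:
  -6 vs smaller child -20 at index 6, swap → [6, -4, -20, 2, -1, -6, 19, 7, 15, 13, 1, 16, -13]
  -6 vs smaller child -13 at index 13, swap → [6, -4, -20, 2, -1, -13, 19, 7, 15, 13, 1, 16, -6]
sift down from index 2: already satisfies heap property
sift down from index 1:
  6 vs smaller child -20 at index 3, swap → [-20, -4, 6, 2, -1, -13, 19, 7, 15, 13, 1, 16, -6]
  6 vs smaller child -13 at index 6, swap → [-20, -4, -13, 2, -1, 6, 19, 7, 15, 13, 1, 16, -6]
  6 vs smaller child -6 at index 13, swap → [-20, -4, -13, 2, -1, -6, 19, 7, 15, 13, 1, 16, 6]

[-20, -4, -13, 2, -1, -6, 19, 7, 15, 13, 1, 16, 6]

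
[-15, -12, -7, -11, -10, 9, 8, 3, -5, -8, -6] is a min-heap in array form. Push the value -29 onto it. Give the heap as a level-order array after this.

append -29 at index 11 → [-15, -12, -7, -11, -10, 9, 8, 3, -5, -8, -6, -29]
-29 < parent 9 at index 5, swap → [-15, -12, -7, -11, -10, -29, 8, 3, -5, -8, -6, 9]
-29 < parent -7 at index 2, swap → [-15, -12, -29, -11, -10, -7, 8, 3, -5, -8, -6, 9]
-29 < parent -15 at index 0, swap → [-29, -12, -15, -11, -10, -7, 8, 3, -5, -8, -6, 9]

[-29, -12, -15, -11, -10, -7, 8, 3, -5, -8, -6, 9]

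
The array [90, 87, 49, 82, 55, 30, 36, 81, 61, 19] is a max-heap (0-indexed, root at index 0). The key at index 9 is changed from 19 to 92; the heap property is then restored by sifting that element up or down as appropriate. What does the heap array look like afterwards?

set index 9 from 19 to 92 → [90, 87, 49, 82, 55, 30, 36, 81, 61, 92]
92 > parent 55 at index 4, swap → [90, 87, 49, 82, 92, 30, 36, 81, 61, 55]
92 > parent 87 at index 1, swap → [90, 92, 49, 82, 87, 30, 36, 81, 61, 55]
92 > parent 90 at index 0, swap → [92, 90, 49, 82, 87, 30, 36, 81, 61, 55]

[92, 90, 49, 82, 87, 30, 36, 81, 61, 55]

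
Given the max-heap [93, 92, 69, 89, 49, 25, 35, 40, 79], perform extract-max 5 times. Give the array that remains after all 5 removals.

[49, 40, 25, 35]

extract-max #1 returns 93:
  remove root 93; move last element 79 to root → [79, 92, 69, 89, 49, 25, 35, 40]
  79 vs larger child 92 at index 1, swap → [92, 79, 69, 89, 49, 25, 35, 40]
  79 vs larger child 89 at index 3, swap → [92, 89, 69, 79, 49, 25, 35, 40]
extract-max #2 returns 92:
  remove root 92; move last element 40 to root → [40, 89, 69, 79, 49, 25, 35]
  40 vs larger child 89 at index 1, swap → [89, 40, 69, 79, 49, 25, 35]
  40 vs larger child 79 at index 3, swap → [89, 79, 69, 40, 49, 25, 35]
extract-max #3 returns 89:
  remove root 89; move last element 35 to root → [35, 79, 69, 40, 49, 25]
  35 vs larger child 79 at index 1, swap → [79, 35, 69, 40, 49, 25]
  35 vs larger child 49 at index 4, swap → [79, 49, 69, 40, 35, 25]
extract-max #4 returns 79:
  remove root 79; move last element 25 to root → [25, 49, 69, 40, 35]
  25 vs larger child 69 at index 2, swap → [69, 49, 25, 40, 35]
extract-max #5 returns 69:
  remove root 69; move last element 35 to root → [35, 49, 25, 40]
  35 vs larger child 49 at index 1, swap → [49, 35, 25, 40]
  35 vs only child 40 at index 3, swap → [49, 40, 25, 35]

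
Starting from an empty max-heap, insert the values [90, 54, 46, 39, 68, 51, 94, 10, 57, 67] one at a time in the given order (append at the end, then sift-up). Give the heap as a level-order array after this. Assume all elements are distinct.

Insert 90:
  append 90 at index 0 → [90] (no swap needed)
Insert 54:
  append 54 at index 1 → [90, 54] (no swap needed)
Insert 46:
  append 46 at index 2 → [90, 54, 46] (no swap needed)
Insert 39:
  append 39 at index 3 → [90, 54, 46, 39] (no swap needed)
Insert 68:
  append 68 at index 4 → [90, 54, 46, 39, 68]
  68 > parent 54 at index 1, swap → [90, 68, 46, 39, 54]
Insert 51:
  append 51 at index 5 → [90, 68, 46, 39, 54, 51]
  51 > parent 46 at index 2, swap → [90, 68, 51, 39, 54, 46]
Insert 94:
  append 94 at index 6 → [90, 68, 51, 39, 54, 46, 94]
  94 > parent 51 at index 2, swap → [90, 68, 94, 39, 54, 46, 51]
  94 > parent 90 at index 0, swap → [94, 68, 90, 39, 54, 46, 51]
Insert 10:
  append 10 at index 7 → [94, 68, 90, 39, 54, 46, 51, 10] (no swap needed)
Insert 57:
  append 57 at index 8 → [94, 68, 90, 39, 54, 46, 51, 10, 57]
  57 > parent 39 at index 3, swap → [94, 68, 90, 57, 54, 46, 51, 10, 39]
Insert 67:
  append 67 at index 9 → [94, 68, 90, 57, 54, 46, 51, 10, 39, 67]
  67 > parent 54 at index 4, swap → [94, 68, 90, 57, 67, 46, 51, 10, 39, 54]

[94, 68, 90, 57, 67, 46, 51, 10, 39, 54]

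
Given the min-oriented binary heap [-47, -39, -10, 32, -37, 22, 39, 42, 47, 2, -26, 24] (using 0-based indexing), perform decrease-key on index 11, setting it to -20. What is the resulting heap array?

[-47, -39, -20, 32, -37, -10, 39, 42, 47, 2, -26, 22]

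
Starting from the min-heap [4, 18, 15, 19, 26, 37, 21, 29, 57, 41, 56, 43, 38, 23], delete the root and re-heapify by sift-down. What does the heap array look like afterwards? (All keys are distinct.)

[15, 18, 21, 19, 26, 37, 23, 29, 57, 41, 56, 43, 38]

remove root 4; move last element 23 to root → [23, 18, 15, 19, 26, 37, 21, 29, 57, 41, 56, 43, 38]
23 vs smaller child 15 at index 2, swap → [15, 18, 23, 19, 26, 37, 21, 29, 57, 41, 56, 43, 38]
23 vs smaller child 21 at index 6, swap → [15, 18, 21, 19, 26, 37, 23, 29, 57, 41, 56, 43, 38]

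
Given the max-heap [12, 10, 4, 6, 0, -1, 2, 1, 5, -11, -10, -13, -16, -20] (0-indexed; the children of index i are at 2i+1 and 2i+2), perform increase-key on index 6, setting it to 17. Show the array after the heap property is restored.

set index 6 from 2 to 17 → [12, 10, 4, 6, 0, -1, 17, 1, 5, -11, -10, -13, -16, -20]
17 > parent 4 at index 2, swap → [12, 10, 17, 6, 0, -1, 4, 1, 5, -11, -10, -13, -16, -20]
17 > parent 12 at index 0, swap → [17, 10, 12, 6, 0, -1, 4, 1, 5, -11, -10, -13, -16, -20]

[17, 10, 12, 6, 0, -1, 4, 1, 5, -11, -10, -13, -16, -20]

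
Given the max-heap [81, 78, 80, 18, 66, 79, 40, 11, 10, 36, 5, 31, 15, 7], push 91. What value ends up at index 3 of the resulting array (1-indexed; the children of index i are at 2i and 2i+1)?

append 91 at index 15 → [81, 78, 80, 18, 66, 79, 40, 11, 10, 36, 5, 31, 15, 7, 91]
91 > parent 40 at index 7, swap → [81, 78, 80, 18, 66, 79, 91, 11, 10, 36, 5, 31, 15, 7, 40]
91 > parent 80 at index 3, swap → [81, 78, 91, 18, 66, 79, 80, 11, 10, 36, 5, 31, 15, 7, 40]
91 > parent 81 at index 1, swap → [91, 78, 81, 18, 66, 79, 80, 11, 10, 36, 5, 31, 15, 7, 40]
resulting array: [91, 78, 81, 18, 66, 79, 80, 11, 10, 36, 5, 31, 15, 7, 40]

81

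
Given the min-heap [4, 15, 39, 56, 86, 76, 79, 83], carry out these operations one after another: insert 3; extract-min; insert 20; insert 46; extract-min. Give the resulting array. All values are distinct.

[15, 20, 39, 56, 46, 76, 79, 83, 86]

insert 3:
  append 3 at index 8 → [4, 15, 39, 56, 86, 76, 79, 83, 3]
  3 < parent 56 at index 3, swap → [4, 15, 39, 3, 86, 76, 79, 83, 56]
  3 < parent 15 at index 1, swap → [4, 3, 39, 15, 86, 76, 79, 83, 56]
  3 < parent 4 at index 0, swap → [3, 4, 39, 15, 86, 76, 79, 83, 56]
extract-min → returns 3:
  remove root 3; move last element 56 to root → [56, 4, 39, 15, 86, 76, 79, 83]
  56 vs smaller child 4 at index 1, swap → [4, 56, 39, 15, 86, 76, 79, 83]
  56 vs smaller child 15 at index 3, swap → [4, 15, 39, 56, 86, 76, 79, 83]
insert 20:
  append 20 at index 8 → [4, 15, 39, 56, 86, 76, 79, 83, 20]
  20 < parent 56 at index 3, swap → [4, 15, 39, 20, 86, 76, 79, 83, 56]
insert 46:
  append 46 at index 9 → [4, 15, 39, 20, 86, 76, 79, 83, 56, 46]
  46 < parent 86 at index 4, swap → [4, 15, 39, 20, 46, 76, 79, 83, 56, 86]
extract-min → returns 4:
  remove root 4; move last element 86 to root → [86, 15, 39, 20, 46, 76, 79, 83, 56]
  86 vs smaller child 15 at index 1, swap → [15, 86, 39, 20, 46, 76, 79, 83, 56]
  86 vs smaller child 20 at index 3, swap → [15, 20, 39, 86, 46, 76, 79, 83, 56]
  86 vs smaller child 56 at index 8, swap → [15, 20, 39, 56, 46, 76, 79, 83, 86]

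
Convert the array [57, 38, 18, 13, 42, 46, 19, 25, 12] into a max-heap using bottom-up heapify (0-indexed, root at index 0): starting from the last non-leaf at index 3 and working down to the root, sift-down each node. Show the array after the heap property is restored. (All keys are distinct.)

sift down from index 3:
  13 vs larger child 25 at index 7, swap → [57, 38, 18, 25, 42, 46, 19, 13, 12]
sift down from index 2:
  18 vs larger child 46 at index 5, swap → [57, 38, 46, 25, 42, 18, 19, 13, 12]
sift down from index 1:
  38 vs larger child 42 at index 4, swap → [57, 42, 46, 25, 38, 18, 19, 13, 12]
sift down from index 0: already satisfies heap property

[57, 42, 46, 25, 38, 18, 19, 13, 12]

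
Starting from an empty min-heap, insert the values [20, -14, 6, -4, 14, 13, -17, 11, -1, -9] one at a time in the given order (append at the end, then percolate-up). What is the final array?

Insert 20:
  append 20 at index 0 → [20] (no swap needed)
Insert -14:
  append -14 at index 1 → [20, -14]
  -14 < parent 20 at index 0, swap → [-14, 20]
Insert 6:
  append 6 at index 2 → [-14, 20, 6] (no swap needed)
Insert -4:
  append -4 at index 3 → [-14, 20, 6, -4]
  -4 < parent 20 at index 1, swap → [-14, -4, 6, 20]
Insert 14:
  append 14 at index 4 → [-14, -4, 6, 20, 14] (no swap needed)
Insert 13:
  append 13 at index 5 → [-14, -4, 6, 20, 14, 13] (no swap needed)
Insert -17:
  append -17 at index 6 → [-14, -4, 6, 20, 14, 13, -17]
  -17 < parent 6 at index 2, swap → [-14, -4, -17, 20, 14, 13, 6]
  -17 < parent -14 at index 0, swap → [-17, -4, -14, 20, 14, 13, 6]
Insert 11:
  append 11 at index 7 → [-17, -4, -14, 20, 14, 13, 6, 11]
  11 < parent 20 at index 3, swap → [-17, -4, -14, 11, 14, 13, 6, 20]
Insert -1:
  append -1 at index 8 → [-17, -4, -14, 11, 14, 13, 6, 20, -1]
  -1 < parent 11 at index 3, swap → [-17, -4, -14, -1, 14, 13, 6, 20, 11]
Insert -9:
  append -9 at index 9 → [-17, -4, -14, -1, 14, 13, 6, 20, 11, -9]
  -9 < parent 14 at index 4, swap → [-17, -4, -14, -1, -9, 13, 6, 20, 11, 14]
  -9 < parent -4 at index 1, swap → [-17, -9, -14, -1, -4, 13, 6, 20, 11, 14]

[-17, -9, -14, -1, -4, 13, 6, 20, 11, 14]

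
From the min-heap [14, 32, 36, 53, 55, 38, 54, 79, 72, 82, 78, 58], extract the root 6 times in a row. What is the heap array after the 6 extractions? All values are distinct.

[55, 58, 78, 82, 72, 79]

extract-min #1 returns 14:
  remove root 14; move last element 58 to root → [58, 32, 36, 53, 55, 38, 54, 79, 72, 82, 78]
  58 vs smaller child 32 at index 1, swap → [32, 58, 36, 53, 55, 38, 54, 79, 72, 82, 78]
  58 vs smaller child 53 at index 3, swap → [32, 53, 36, 58, 55, 38, 54, 79, 72, 82, 78]
extract-min #2 returns 32:
  remove root 32; move last element 78 to root → [78, 53, 36, 58, 55, 38, 54, 79, 72, 82]
  78 vs smaller child 36 at index 2, swap → [36, 53, 78, 58, 55, 38, 54, 79, 72, 82]
  78 vs smaller child 38 at index 5, swap → [36, 53, 38, 58, 55, 78, 54, 79, 72, 82]
extract-min #3 returns 36:
  remove root 36; move last element 82 to root → [82, 53, 38, 58, 55, 78, 54, 79, 72]
  82 vs smaller child 38 at index 2, swap → [38, 53, 82, 58, 55, 78, 54, 79, 72]
  82 vs smaller child 54 at index 6, swap → [38, 53, 54, 58, 55, 78, 82, 79, 72]
extract-min #4 returns 38:
  remove root 38; move last element 72 to root → [72, 53, 54, 58, 55, 78, 82, 79]
  72 vs smaller child 53 at index 1, swap → [53, 72, 54, 58, 55, 78, 82, 79]
  72 vs smaller child 55 at index 4, swap → [53, 55, 54, 58, 72, 78, 82, 79]
extract-min #5 returns 53:
  remove root 53; move last element 79 to root → [79, 55, 54, 58, 72, 78, 82]
  79 vs smaller child 54 at index 2, swap → [54, 55, 79, 58, 72, 78, 82]
  79 vs smaller child 78 at index 5, swap → [54, 55, 78, 58, 72, 79, 82]
extract-min #6 returns 54:
  remove root 54; move last element 82 to root → [82, 55, 78, 58, 72, 79]
  82 vs smaller child 55 at index 1, swap → [55, 82, 78, 58, 72, 79]
  82 vs smaller child 58 at index 3, swap → [55, 58, 78, 82, 72, 79]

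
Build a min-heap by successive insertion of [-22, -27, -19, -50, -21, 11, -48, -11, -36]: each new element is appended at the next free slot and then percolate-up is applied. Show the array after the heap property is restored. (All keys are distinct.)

[-50, -36, -48, -27, -21, 11, -19, -11, -22]

Insert -22:
  append -22 at index 0 → [-22] (no swap needed)
Insert -27:
  append -27 at index 1 → [-22, -27]
  -27 < parent -22 at index 0, swap → [-27, -22]
Insert -19:
  append -19 at index 2 → [-27, -22, -19] (no swap needed)
Insert -50:
  append -50 at index 3 → [-27, -22, -19, -50]
  -50 < parent -22 at index 1, swap → [-27, -50, -19, -22]
  -50 < parent -27 at index 0, swap → [-50, -27, -19, -22]
Insert -21:
  append -21 at index 4 → [-50, -27, -19, -22, -21] (no swap needed)
Insert 11:
  append 11 at index 5 → [-50, -27, -19, -22, -21, 11] (no swap needed)
Insert -48:
  append -48 at index 6 → [-50, -27, -19, -22, -21, 11, -48]
  -48 < parent -19 at index 2, swap → [-50, -27, -48, -22, -21, 11, -19]
Insert -11:
  append -11 at index 7 → [-50, -27, -48, -22, -21, 11, -19, -11] (no swap needed)
Insert -36:
  append -36 at index 8 → [-50, -27, -48, -22, -21, 11, -19, -11, -36]
  -36 < parent -22 at index 3, swap → [-50, -27, -48, -36, -21, 11, -19, -11, -22]
  -36 < parent -27 at index 1, swap → [-50, -36, -48, -27, -21, 11, -19, -11, -22]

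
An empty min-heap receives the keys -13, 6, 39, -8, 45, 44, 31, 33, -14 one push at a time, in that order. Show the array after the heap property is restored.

[-14, -13, 31, -8, 45, 44, 39, 33, 6]

Insert -13:
  append -13 at index 0 → [-13] (no swap needed)
Insert 6:
  append 6 at index 1 → [-13, 6] (no swap needed)
Insert 39:
  append 39 at index 2 → [-13, 6, 39] (no swap needed)
Insert -8:
  append -8 at index 3 → [-13, 6, 39, -8]
  -8 < parent 6 at index 1, swap → [-13, -8, 39, 6]
Insert 45:
  append 45 at index 4 → [-13, -8, 39, 6, 45] (no swap needed)
Insert 44:
  append 44 at index 5 → [-13, -8, 39, 6, 45, 44] (no swap needed)
Insert 31:
  append 31 at index 6 → [-13, -8, 39, 6, 45, 44, 31]
  31 < parent 39 at index 2, swap → [-13, -8, 31, 6, 45, 44, 39]
Insert 33:
  append 33 at index 7 → [-13, -8, 31, 6, 45, 44, 39, 33] (no swap needed)
Insert -14:
  append -14 at index 8 → [-13, -8, 31, 6, 45, 44, 39, 33, -14]
  -14 < parent 6 at index 3, swap → [-13, -8, 31, -14, 45, 44, 39, 33, 6]
  -14 < parent -8 at index 1, swap → [-13, -14, 31, -8, 45, 44, 39, 33, 6]
  -14 < parent -13 at index 0, swap → [-14, -13, 31, -8, 45, 44, 39, 33, 6]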